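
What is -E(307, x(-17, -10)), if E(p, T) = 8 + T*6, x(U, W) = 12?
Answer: -80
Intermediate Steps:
E(p, T) = 8 + 6*T
-E(307, x(-17, -10)) = -(8 + 6*12) = -(8 + 72) = -1*80 = -80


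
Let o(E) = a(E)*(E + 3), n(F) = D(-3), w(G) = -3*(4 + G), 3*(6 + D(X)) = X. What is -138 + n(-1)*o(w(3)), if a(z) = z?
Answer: -2784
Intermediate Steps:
D(X) = -6 + X/3
w(G) = -12 - 3*G
n(F) = -7 (n(F) = -6 + (⅓)*(-3) = -6 - 1 = -7)
o(E) = E*(3 + E) (o(E) = E*(E + 3) = E*(3 + E))
-138 + n(-1)*o(w(3)) = -138 - 7*(-12 - 3*3)*(3 + (-12 - 3*3)) = -138 - 7*(-12 - 9)*(3 + (-12 - 9)) = -138 - (-147)*(3 - 21) = -138 - (-147)*(-18) = -138 - 7*378 = -138 - 2646 = -2784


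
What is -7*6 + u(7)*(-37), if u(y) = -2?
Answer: 32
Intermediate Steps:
-7*6 + u(7)*(-37) = -7*6 - 2*(-37) = -42 + 74 = 32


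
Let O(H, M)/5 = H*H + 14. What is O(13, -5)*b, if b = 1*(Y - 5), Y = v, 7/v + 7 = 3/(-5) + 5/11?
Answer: -716750/131 ≈ -5471.4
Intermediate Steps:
O(H, M) = 70 + 5*H² (O(H, M) = 5*(H*H + 14) = 5*(H² + 14) = 5*(14 + H²) = 70 + 5*H²)
v = -385/393 (v = 7/(-7 + (3/(-5) + 5/11)) = 7/(-7 + (3*(-⅕) + 5*(1/11))) = 7/(-7 + (-⅗ + 5/11)) = 7/(-7 - 8/55) = 7/(-393/55) = 7*(-55/393) = -385/393 ≈ -0.97964)
Y = -385/393 ≈ -0.97964
b = -2350/393 (b = 1*(-385/393 - 5) = 1*(-2350/393) = -2350/393 ≈ -5.9796)
O(13, -5)*b = (70 + 5*13²)*(-2350/393) = (70 + 5*169)*(-2350/393) = (70 + 845)*(-2350/393) = 915*(-2350/393) = -716750/131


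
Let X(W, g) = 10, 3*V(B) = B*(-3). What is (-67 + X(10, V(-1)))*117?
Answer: -6669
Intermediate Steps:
V(B) = -B (V(B) = (B*(-3))/3 = (-3*B)/3 = -B)
(-67 + X(10, V(-1)))*117 = (-67 + 10)*117 = -57*117 = -6669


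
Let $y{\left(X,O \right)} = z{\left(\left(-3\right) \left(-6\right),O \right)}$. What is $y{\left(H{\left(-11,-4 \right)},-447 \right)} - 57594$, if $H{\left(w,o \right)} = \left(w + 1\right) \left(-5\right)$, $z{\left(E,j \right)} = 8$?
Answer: $-57586$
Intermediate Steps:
$H{\left(w,o \right)} = -5 - 5 w$ ($H{\left(w,o \right)} = \left(1 + w\right) \left(-5\right) = -5 - 5 w$)
$y{\left(X,O \right)} = 8$
$y{\left(H{\left(-11,-4 \right)},-447 \right)} - 57594 = 8 - 57594 = -57586$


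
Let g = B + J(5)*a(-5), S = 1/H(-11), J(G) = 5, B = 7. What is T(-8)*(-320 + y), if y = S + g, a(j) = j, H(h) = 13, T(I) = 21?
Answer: -92253/13 ≈ -7096.4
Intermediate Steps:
S = 1/13 ≈ 0.076923
g = -18 (g = 7 + 5*(-5) = 7 - 25 = -18)
y = -233/13 (y = 1/13 - 18 = -233/13 ≈ -17.923)
T(-8)*(-320 + y) = 21*(-320 - 233/13) = 21*(-4393/13) = -92253/13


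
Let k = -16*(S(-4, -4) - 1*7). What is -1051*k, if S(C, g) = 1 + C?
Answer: -168160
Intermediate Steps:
k = 160 (k = -16*((1 - 4) - 1*7) = -16*(-3 - 7) = -16*(-10) = 160)
-1051*k = -1051*160 = -168160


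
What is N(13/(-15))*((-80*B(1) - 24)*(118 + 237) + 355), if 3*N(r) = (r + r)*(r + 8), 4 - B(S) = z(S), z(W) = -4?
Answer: 43652362/45 ≈ 9.7005e+5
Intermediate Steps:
B(S) = 8 (B(S) = 4 - 1*(-4) = 4 + 4 = 8)
N(r) = 2*r*(8 + r)/3 (N(r) = ((r + r)*(r + 8))/3 = ((2*r)*(8 + r))/3 = (2*r*(8 + r))/3 = 2*r*(8 + r)/3)
N(13/(-15))*((-80*B(1) - 24)*(118 + 237) + 355) = (2*(13/(-15))*(8 + 13/(-15))/3)*((-80*8 - 24)*(118 + 237) + 355) = (2*(13*(-1/15))*(8 + 13*(-1/15))/3)*((-640 - 24)*355 + 355) = ((2/3)*(-13/15)*(8 - 13/15))*(-664*355 + 355) = ((2/3)*(-13/15)*(107/15))*(-235720 + 355) = -2782/675*(-235365) = 43652362/45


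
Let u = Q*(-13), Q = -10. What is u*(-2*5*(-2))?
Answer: 2600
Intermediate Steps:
u = 130 (u = -10*(-13) = 130)
u*(-2*5*(-2)) = 130*(-2*5*(-2)) = 130*(-10*(-2)) = 130*20 = 2600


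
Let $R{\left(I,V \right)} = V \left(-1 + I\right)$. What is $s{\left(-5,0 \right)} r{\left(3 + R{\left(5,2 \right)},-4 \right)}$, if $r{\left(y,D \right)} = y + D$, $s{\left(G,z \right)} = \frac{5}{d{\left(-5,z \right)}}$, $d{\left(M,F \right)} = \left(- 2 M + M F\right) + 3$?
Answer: $\frac{35}{13} \approx 2.6923$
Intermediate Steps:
$d{\left(M,F \right)} = 3 - 2 M + F M$ ($d{\left(M,F \right)} = \left(- 2 M + F M\right) + 3 = 3 - 2 M + F M$)
$s{\left(G,z \right)} = \frac{5}{13 - 5 z}$ ($s{\left(G,z \right)} = \frac{5}{3 - -10 + z \left(-5\right)} = \frac{5}{3 + 10 - 5 z} = \frac{5}{13 - 5 z}$)
$r{\left(y,D \right)} = D + y$
$s{\left(-5,0 \right)} r{\left(3 + R{\left(5,2 \right)},-4 \right)} = \frac{5}{13 - 0} \left(-4 + \left(3 + 2 \left(-1 + 5\right)\right)\right) = \frac{5}{13 + 0} \left(-4 + \left(3 + 2 \cdot 4\right)\right) = \frac{5}{13} \left(-4 + \left(3 + 8\right)\right) = 5 \cdot \frac{1}{13} \left(-4 + 11\right) = \frac{5}{13} \cdot 7 = \frac{35}{13}$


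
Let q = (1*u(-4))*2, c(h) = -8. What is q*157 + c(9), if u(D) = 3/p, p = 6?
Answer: 149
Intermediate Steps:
u(D) = ½ (u(D) = 3/6 = 3*(⅙) = ½)
q = 1 (q = (1*(½))*2 = (½)*2 = 1)
q*157 + c(9) = 1*157 - 8 = 157 - 8 = 149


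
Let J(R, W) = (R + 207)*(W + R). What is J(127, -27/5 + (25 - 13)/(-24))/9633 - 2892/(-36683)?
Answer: 7557953051/1766836695 ≈ 4.2777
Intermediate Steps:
J(R, W) = (207 + R)*(R + W)
J(127, -27/5 + (25 - 13)/(-24))/9633 - 2892/(-36683) = (127**2 + 207*127 + 207*(-27/5 + (25 - 13)/(-24)) + 127*(-27/5 + (25 - 13)/(-24)))/9633 - 2892/(-36683) = (16129 + 26289 + 207*(-27*1/5 + 12*(-1/24)) + 127*(-27*1/5 + 12*(-1/24)))*(1/9633) - 2892*(-1/36683) = (16129 + 26289 + 207*(-27/5 - 1/2) + 127*(-27/5 - 1/2))*(1/9633) + 2892/36683 = (16129 + 26289 + 207*(-59/10) + 127*(-59/10))*(1/9633) + 2892/36683 = (16129 + 26289 - 12213/10 - 7493/10)*(1/9633) + 2892/36683 = (202237/5)*(1/9633) + 2892/36683 = 202237/48165 + 2892/36683 = 7557953051/1766836695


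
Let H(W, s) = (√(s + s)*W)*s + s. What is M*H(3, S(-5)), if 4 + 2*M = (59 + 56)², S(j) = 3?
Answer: 39663/2 + 118989*√6/2 ≈ 1.6556e+5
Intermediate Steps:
H(W, s) = s + W*√2*s^(3/2) (H(W, s) = (√(2*s)*W)*s + s = ((√2*√s)*W)*s + s = (W*√2*√s)*s + s = W*√2*s^(3/2) + s = s + W*√2*s^(3/2))
M = 13221/2 (M = -2 + (59 + 56)²/2 = -2 + (½)*115² = -2 + (½)*13225 = -2 + 13225/2 = 13221/2 ≈ 6610.5)
M*H(3, S(-5)) = 13221*(3 + 3*√2*3^(3/2))/2 = 13221*(3 + 3*√2*(3*√3))/2 = 13221*(3 + 9*√6)/2 = 39663/2 + 118989*√6/2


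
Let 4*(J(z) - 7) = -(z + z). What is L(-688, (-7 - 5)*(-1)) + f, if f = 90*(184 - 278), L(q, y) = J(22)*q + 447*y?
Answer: -344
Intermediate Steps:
J(z) = 7 - z/2 (J(z) = 7 + (-(z + z))/4 = 7 + (-2*z)/4 = 7 - z/2)
L(q, y) = -4*q + 447*y (L(q, y) = (7 - 1/2*22)*q + 447*y = (7 - 11)*q + 447*y = -4*q + 447*y)
f = -8460 (f = 90*(-94) = -8460)
L(-688, (-7 - 5)*(-1)) + f = (-4*(-688) + 447*((-7 - 5)*(-1))) - 8460 = (2752 + 447*(-12*(-1))) - 8460 = (2752 + 447*12) - 8460 = (2752 + 5364) - 8460 = 8116 - 8460 = -344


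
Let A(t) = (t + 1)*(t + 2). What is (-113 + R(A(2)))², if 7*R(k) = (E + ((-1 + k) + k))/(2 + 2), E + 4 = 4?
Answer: 9865881/784 ≈ 12584.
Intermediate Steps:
E = 0 (E = -4 + 4 = 0)
A(t) = (1 + t)*(2 + t)
R(k) = -1/28 + k/14 (R(k) = ((0 + ((-1 + k) + k))/(2 + 2))/7 = ((0 + (-1 + 2*k))/4)/7 = ((-1 + 2*k)*(¼))/7 = (-¼ + k/2)/7 = -1/28 + k/14)
(-113 + R(A(2)))² = (-113 + (-1/28 + (2 + 2² + 3*2)/14))² = (-113 + (-1/28 + (2 + 4 + 6)/14))² = (-113 + (-1/28 + (1/14)*12))² = (-113 + (-1/28 + 6/7))² = (-113 + 23/28)² = (-3141/28)² = 9865881/784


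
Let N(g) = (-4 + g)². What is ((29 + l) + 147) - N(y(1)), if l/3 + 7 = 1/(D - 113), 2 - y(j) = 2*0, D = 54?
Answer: 8906/59 ≈ 150.95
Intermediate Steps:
y(j) = 2 (y(j) = 2 - 2*0 = 2 - 1*0 = 2 + 0 = 2)
l = -1242/59 (l = -21 + 3/(54 - 113) = -21 + 3/(-59) = -21 + 3*(-1/59) = -21 - 3/59 = -1242/59 ≈ -21.051)
((29 + l) + 147) - N(y(1)) = ((29 - 1242/59) + 147) - (-4 + 2)² = (469/59 + 147) - 1*(-2)² = 9142/59 - 1*4 = 9142/59 - 4 = 8906/59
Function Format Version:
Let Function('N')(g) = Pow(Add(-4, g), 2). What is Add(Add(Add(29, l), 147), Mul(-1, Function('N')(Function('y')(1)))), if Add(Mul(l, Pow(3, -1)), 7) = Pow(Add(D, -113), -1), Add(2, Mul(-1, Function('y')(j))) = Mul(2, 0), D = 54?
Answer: Rational(8906, 59) ≈ 150.95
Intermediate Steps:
Function('y')(j) = 2 (Function('y')(j) = Add(2, Mul(-1, Mul(2, 0))) = Add(2, Mul(-1, 0)) = Add(2, 0) = 2)
l = Rational(-1242, 59) (l = Add(-21, Mul(3, Pow(Add(54, -113), -1))) = Add(-21, Mul(3, Pow(-59, -1))) = Add(-21, Mul(3, Rational(-1, 59))) = Add(-21, Rational(-3, 59)) = Rational(-1242, 59) ≈ -21.051)
Add(Add(Add(29, l), 147), Mul(-1, Function('N')(Function('y')(1)))) = Add(Add(Add(29, Rational(-1242, 59)), 147), Mul(-1, Pow(Add(-4, 2), 2))) = Add(Add(Rational(469, 59), 147), Mul(-1, Pow(-2, 2))) = Add(Rational(9142, 59), Mul(-1, 4)) = Add(Rational(9142, 59), -4) = Rational(8906, 59)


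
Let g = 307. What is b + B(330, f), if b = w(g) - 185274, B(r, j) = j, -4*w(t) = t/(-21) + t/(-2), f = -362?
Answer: -31179787/168 ≈ -1.8559e+5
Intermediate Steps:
w(t) = 23*t/168 (w(t) = -(t/(-21) + t/(-2))/4 = -(t*(-1/21) + t*(-½))/4 = -(-t/21 - t/2)/4 = -(-23)*t/168 = 23*t/168)
b = -31118971/168 (b = (23/168)*307 - 185274 = 7061/168 - 185274 = -31118971/168 ≈ -1.8523e+5)
b + B(330, f) = -31118971/168 - 362 = -31179787/168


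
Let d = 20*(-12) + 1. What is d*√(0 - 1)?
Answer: -239*I ≈ -239.0*I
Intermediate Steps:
d = -239 (d = -240 + 1 = -239)
d*√(0 - 1) = -239*√(0 - 1) = -239*I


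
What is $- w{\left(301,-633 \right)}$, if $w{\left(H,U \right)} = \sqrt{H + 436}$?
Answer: $- \sqrt{737} \approx -27.148$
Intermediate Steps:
$w{\left(H,U \right)} = \sqrt{436 + H}$
$- w{\left(301,-633 \right)} = - \sqrt{436 + 301} = - \sqrt{737}$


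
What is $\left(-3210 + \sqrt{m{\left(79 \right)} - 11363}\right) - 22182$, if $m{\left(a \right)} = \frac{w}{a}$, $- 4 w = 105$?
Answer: $-25392 + \frac{i \sqrt{283674227}}{158} \approx -25392.0 + 106.6 i$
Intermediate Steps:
$w = - \frac{105}{4}$ ($w = \left(- \frac{1}{4}\right) 105 = - \frac{105}{4} \approx -26.25$)
$m{\left(a \right)} = - \frac{105}{4 a}$
$\left(-3210 + \sqrt{m{\left(79 \right)} - 11363}\right) - 22182 = \left(-3210 + \sqrt{- \frac{105}{4 \cdot 79} - 11363}\right) - 22182 = \left(-3210 + \sqrt{\left(- \frac{105}{4}\right) \frac{1}{79} - 11363}\right) - 22182 = \left(-3210 + \sqrt{- \frac{105}{316} - 11363}\right) - 22182 = \left(-3210 + \sqrt{- \frac{3590813}{316}}\right) - 22182 = \left(-3210 + \frac{i \sqrt{283674227}}{158}\right) - 22182 = -25392 + \frac{i \sqrt{283674227}}{158}$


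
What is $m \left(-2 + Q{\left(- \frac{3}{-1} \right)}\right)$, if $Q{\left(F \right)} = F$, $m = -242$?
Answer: $-242$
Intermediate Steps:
$m \left(-2 + Q{\left(- \frac{3}{-1} \right)}\right) = - 242 \left(-2 - \frac{3}{-1}\right) = - 242 \left(-2 - -3\right) = - 242 \left(-2 + 3\right) = \left(-242\right) 1 = -242$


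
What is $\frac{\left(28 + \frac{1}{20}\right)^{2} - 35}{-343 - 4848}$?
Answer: $- \frac{300721}{2076400} \approx -0.14483$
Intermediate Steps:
$\frac{\left(28 + \frac{1}{20}\right)^{2} - 35}{-343 - 4848} = \frac{\left(28 + \frac{1}{20}\right)^{2} - 35}{-5191} = \left(\left(\frac{561}{20}\right)^{2} - 35\right) \left(- \frac{1}{5191}\right) = \left(\frac{314721}{400} - 35\right) \left(- \frac{1}{5191}\right) = \frac{300721}{400} \left(- \frac{1}{5191}\right) = - \frac{300721}{2076400}$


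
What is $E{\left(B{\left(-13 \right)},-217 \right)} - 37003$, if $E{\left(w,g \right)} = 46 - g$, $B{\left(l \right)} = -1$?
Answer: $-36740$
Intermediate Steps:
$E{\left(B{\left(-13 \right)},-217 \right)} - 37003 = \left(46 - -217\right) - 37003 = \left(46 + 217\right) - 37003 = 263 - 37003 = -36740$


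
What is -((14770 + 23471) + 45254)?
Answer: -83495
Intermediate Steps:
-((14770 + 23471) + 45254) = -(38241 + 45254) = -1*83495 = -83495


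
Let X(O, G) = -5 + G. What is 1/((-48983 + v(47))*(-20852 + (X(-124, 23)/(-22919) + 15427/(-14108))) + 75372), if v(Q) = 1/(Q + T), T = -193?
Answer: 646682504/660600813470141771 ≈ 9.7893e-10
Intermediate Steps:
v(Q) = 1/(-193 + Q) (v(Q) = 1/(Q - 193) = 1/(-193 + Q))
1/((-48983 + v(47))*(-20852 + (X(-124, 23)/(-22919) + 15427/(-14108))) + 75372) = 1/((-48983 + 1/(-193 + 47))*(-20852 + ((-5 + 23)/(-22919) + 15427/(-14108))) + 75372) = 1/((-48983 + 1/(-146))*(-20852 + (18*(-1/22919) + 15427*(-1/14108))) + 75372) = 1/((-48983 - 1/146)*(-20852 + (-18/22919 - 15427/14108)) + 75372) = 1/(-7151519*(-20852 - 353825357/323341252)/146 + 75372) = 1/(-7151519/146*(-6742665612061/323341252) + 75372) = 1/(660552071716450283/646682504 + 75372) = 1/(660600813470141771/646682504) = 646682504/660600813470141771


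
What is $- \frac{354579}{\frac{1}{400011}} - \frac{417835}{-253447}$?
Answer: $- \frac{35947782061604108}{253447} \approx -1.4184 \cdot 10^{11}$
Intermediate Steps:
$- \frac{354579}{\frac{1}{400011}} - \frac{417835}{-253447} = - 354579 \frac{1}{\frac{1}{400011}} - - \frac{417835}{253447} = \left(-354579\right) 400011 + \frac{417835}{253447} = -141835500369 + \frac{417835}{253447} = - \frac{35947782061604108}{253447}$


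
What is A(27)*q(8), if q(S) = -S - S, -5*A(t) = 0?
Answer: 0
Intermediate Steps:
A(t) = 0 (A(t) = -⅕*0 = 0)
q(S) = -2*S
A(27)*q(8) = 0*(-2*8) = 0*(-16) = 0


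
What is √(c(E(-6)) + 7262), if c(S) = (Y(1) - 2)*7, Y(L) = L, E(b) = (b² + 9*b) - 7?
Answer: √7255 ≈ 85.176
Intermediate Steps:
E(b) = -7 + b² + 9*b
c(S) = -7 (c(S) = (1 - 2)*7 = -1*7 = -7)
√(c(E(-6)) + 7262) = √(-7 + 7262) = √7255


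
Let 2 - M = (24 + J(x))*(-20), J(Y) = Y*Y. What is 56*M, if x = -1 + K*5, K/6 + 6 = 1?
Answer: 25564112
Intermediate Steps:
K = -30 (K = -36 + 6*1 = -36 + 6 = -30)
x = -151 (x = -1 - 30*5 = -1 - 150 = -151)
J(Y) = Y²
M = 456502 (M = 2 - (24 + (-151)²)*(-20) = 2 - (24 + 22801)*(-20) = 2 - 22825*(-20) = 2 - 1*(-456500) = 2 + 456500 = 456502)
56*M = 56*456502 = 25564112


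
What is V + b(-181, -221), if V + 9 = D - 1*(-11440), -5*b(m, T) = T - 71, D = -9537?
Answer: 9762/5 ≈ 1952.4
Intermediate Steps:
b(m, T) = 71/5 - T/5 (b(m, T) = -(T - 71)/5 = -(-71 + T)/5 = 71/5 - T/5)
V = 1894 (V = -9 + (-9537 - 1*(-11440)) = -9 + (-9537 + 11440) = -9 + 1903 = 1894)
V + b(-181, -221) = 1894 + (71/5 - ⅕*(-221)) = 1894 + (71/5 + 221/5) = 1894 + 292/5 = 9762/5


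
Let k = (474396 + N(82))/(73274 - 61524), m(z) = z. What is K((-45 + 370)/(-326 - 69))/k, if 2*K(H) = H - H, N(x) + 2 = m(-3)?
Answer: 0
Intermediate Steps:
N(x) = -5 (N(x) = -2 - 3 = -5)
K(H) = 0 (K(H) = (H - H)/2 = (½)*0 = 0)
k = 474391/11750 (k = (474396 - 5)/(73274 - 61524) = 474391/11750 ≈ 40.374)
K((-45 + 370)/(-326 - 69))/k = 0/(474391/11750) = 0*(11750/474391) = 0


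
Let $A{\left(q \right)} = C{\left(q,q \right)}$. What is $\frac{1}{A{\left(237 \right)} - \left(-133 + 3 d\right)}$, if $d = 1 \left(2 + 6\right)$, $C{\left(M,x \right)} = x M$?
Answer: $\frac{1}{56278} \approx 1.7769 \cdot 10^{-5}$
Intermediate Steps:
$C{\left(M,x \right)} = M x$
$d = 8$ ($d = 1 \cdot 8 = 8$)
$A{\left(q \right)} = q^{2}$ ($A{\left(q \right)} = q q = q^{2}$)
$\frac{1}{A{\left(237 \right)} - \left(-133 + 3 d\right)} = \frac{1}{237^{2} + \left(133 - 24\right)} = \frac{1}{56169 + \left(133 - 24\right)} = \frac{1}{56169 + 109} = \frac{1}{56278}$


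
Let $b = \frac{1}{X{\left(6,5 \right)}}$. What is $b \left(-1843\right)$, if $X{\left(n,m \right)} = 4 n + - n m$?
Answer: $\frac{1843}{6} \approx 307.17$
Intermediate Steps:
$X{\left(n,m \right)} = 4 n - m n$
$b = - \frac{1}{6}$ ($b = \frac{1}{6 \left(4 - 5\right)} = \frac{1}{6 \left(-1\right)} = \frac{1}{-6} = - \frac{1}{6} \approx -0.16667$)
$b \left(-1843\right) = \left(- \frac{1}{6}\right) \left(-1843\right) = \frac{1843}{6}$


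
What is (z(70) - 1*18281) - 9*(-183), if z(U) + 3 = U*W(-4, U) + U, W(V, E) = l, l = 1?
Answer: -16497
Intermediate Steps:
W(V, E) = 1
z(U) = -3 + 2*U (z(U) = -3 + (U*1 + U) = -3 + (U + U) = -3 + 2*U)
(z(70) - 1*18281) - 9*(-183) = ((-3 + 2*70) - 1*18281) - 9*(-183) = ((-3 + 140) - 18281) - 1*(-1647) = (137 - 18281) + 1647 = -18144 + 1647 = -16497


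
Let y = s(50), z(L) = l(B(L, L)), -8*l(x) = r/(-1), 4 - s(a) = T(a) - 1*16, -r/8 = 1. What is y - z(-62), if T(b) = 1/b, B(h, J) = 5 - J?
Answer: 1049/50 ≈ 20.980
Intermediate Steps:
r = -8 (r = -8*1 = -8)
s(a) = 20 - 1/a (s(a) = 4 - (1/a - 1*16) = 4 - (1/a - 16) = 4 - (-16 + 1/a) = 4 + (16 - 1/a) = 20 - 1/a)
l(x) = -1 (l(x) = -(-1)/(-1) = -(-1)*(-1) = -⅛*8 = -1)
z(L) = -1
y = 999/50 (y = 20 - 1/50 = 999/50 ≈ 19.980)
y - z(-62) = 999/50 - 1*(-1) = 999/50 + 1 = 1049/50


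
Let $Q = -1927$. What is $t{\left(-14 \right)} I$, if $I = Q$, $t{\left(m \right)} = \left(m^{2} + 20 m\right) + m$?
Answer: $188846$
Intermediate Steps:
$t{\left(m \right)} = m^{2} + 21 m$
$I = -1927$
$t{\left(-14 \right)} I = - 14 \left(21 - 14\right) \left(-1927\right) = \left(-14\right) 7 \left(-1927\right) = \left(-98\right) \left(-1927\right) = 188846$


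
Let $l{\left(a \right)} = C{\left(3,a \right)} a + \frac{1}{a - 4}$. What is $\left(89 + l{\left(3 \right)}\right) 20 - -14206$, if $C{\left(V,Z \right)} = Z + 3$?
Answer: $16326$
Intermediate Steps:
$C{\left(V,Z \right)} = 3 + Z$
$l{\left(a \right)} = \frac{1}{-4 + a} + a \left(3 + a\right)$ ($l{\left(a \right)} = \left(3 + a\right) a + \frac{1}{a - 4} = a \left(3 + a\right) + \frac{1}{-4 + a} = \frac{1}{-4 + a} + a \left(3 + a\right)$)
$\left(89 + l{\left(3 \right)}\right) 20 - -14206 = \left(89 + \frac{1 + 3^{3} - 3^{2} - 36}{-4 + 3}\right) 20 - -14206 = \left(89 + \frac{1 + 27 - 9 - 36}{-1}\right) 20 + 14206 = \left(89 - \left(1 + 27 - 9 - 36\right)\right) 20 + 14206 = \left(89 - -17\right) 20 + 14206 = \left(89 + 17\right) 20 + 14206 = 106 \cdot 20 + 14206 = 2120 + 14206 = 16326$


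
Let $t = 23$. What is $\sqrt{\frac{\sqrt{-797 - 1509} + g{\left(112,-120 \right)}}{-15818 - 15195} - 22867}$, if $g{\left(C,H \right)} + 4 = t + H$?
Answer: $\frac{\sqrt{-21993618534210 - 31013 i \sqrt{2306}}}{31013} \approx 5.1198 \cdot 10^{-6} - 151.22 i$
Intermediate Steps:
$g{\left(C,H \right)} = 19 + H$ ($g{\left(C,H \right)} = -4 + \left(23 + H\right) = 19 + H$)
$\sqrt{\frac{\sqrt{-797 - 1509} + g{\left(112,-120 \right)}}{-15818 - 15195} - 22867} = \sqrt{\frac{\sqrt{-797 - 1509} + \left(19 - 120\right)}{-15818 - 15195} - 22867} = \sqrt{\frac{\sqrt{-2306} - 101}{-31013} - 22867} = \sqrt{\left(i \sqrt{2306} - 101\right) \left(- \frac{1}{31013}\right) - 22867} = \sqrt{\left(-101 + i \sqrt{2306}\right) \left(- \frac{1}{31013}\right) - 22867} = \sqrt{\left(\frac{101}{31013} - \frac{i \sqrt{2306}}{31013}\right) - 22867} = \sqrt{- \frac{709174170}{31013} - \frac{i \sqrt{2306}}{31013}}$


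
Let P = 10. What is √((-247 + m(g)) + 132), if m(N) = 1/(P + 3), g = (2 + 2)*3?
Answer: 3*I*√2158/13 ≈ 10.72*I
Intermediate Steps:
g = 12 (g = 4*3 = 12)
m(N) = 1/13 (m(N) = 1/(10 + 3) = 1/13)
√((-247 + m(g)) + 132) = √((-247 + 1/13) + 132) = √(-3210/13 + 132) = √(-1494/13) = 3*I*√2158/13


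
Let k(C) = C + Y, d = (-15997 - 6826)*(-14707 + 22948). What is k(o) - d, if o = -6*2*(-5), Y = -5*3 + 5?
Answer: 188084393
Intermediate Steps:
d = -188084343 (d = -22823*8241 = -188084343)
Y = -10 (Y = -15 + 5 = -10)
o = 60 (o = -12*(-5) = 60)
k(C) = -10 + C (k(C) = C - 10 = -10 + C)
k(o) - d = (-10 + 60) - 1*(-188084343) = 50 + 188084343 = 188084393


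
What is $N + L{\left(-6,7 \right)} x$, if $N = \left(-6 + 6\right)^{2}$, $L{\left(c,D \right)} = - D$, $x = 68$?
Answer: $-476$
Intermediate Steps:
$N = 0$ ($N = 0^{2} = 0$)
$N + L{\left(-6,7 \right)} x = 0 + \left(-1\right) 7 \cdot 68 = 0 - 476 = -476$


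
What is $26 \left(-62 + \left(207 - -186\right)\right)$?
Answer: $8606$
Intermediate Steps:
$26 \left(-62 + \left(207 - -186\right)\right) = 26 \left(-62 + \left(207 + 186\right)\right) = 26 \left(-62 + 393\right) = 26 \cdot 331 = 8606$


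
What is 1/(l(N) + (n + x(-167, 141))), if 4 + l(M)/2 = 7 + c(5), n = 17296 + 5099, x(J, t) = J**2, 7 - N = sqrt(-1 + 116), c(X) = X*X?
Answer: 1/50340 ≈ 1.9865e-5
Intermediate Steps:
c(X) = X**2
N = 7 - sqrt(115) (N = 7 - sqrt(-1 + 116) = 7 - sqrt(115) ≈ -3.7238)
n = 22395
l(M) = 56 (l(M) = -8 + 2*(7 + 5**2) = -8 + 2*(7 + 25) = -8 + 2*32 = -8 + 64 = 56)
1/(l(N) + (n + x(-167, 141))) = 1/(56 + (22395 + (-167)**2)) = 1/(56 + (22395 + 27889)) = 1/(56 + 50284) = 1/50340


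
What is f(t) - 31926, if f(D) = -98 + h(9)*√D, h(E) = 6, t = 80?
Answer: -32024 + 24*√5 ≈ -31970.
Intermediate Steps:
f(D) = -98 + 6*√D
f(t) - 31926 = (-98 + 6*√80) - 31926 = (-98 + 6*(4*√5)) - 31926 = (-98 + 24*√5) - 31926 = -32024 + 24*√5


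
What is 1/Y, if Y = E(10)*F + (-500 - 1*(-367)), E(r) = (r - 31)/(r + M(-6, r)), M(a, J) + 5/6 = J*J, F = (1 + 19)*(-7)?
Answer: -131/13895 ≈ -0.0094278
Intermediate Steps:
F = -140 (F = 20*(-7) = -140)
M(a, J) = -⅚ + J² (M(a, J) = -⅚ + J*J = -⅚ + J²)
E(r) = (-31 + r)/(-⅚ + r + r²) (E(r) = (r - 31)/(r + (-⅚ + r²)) = (-31 + r)/(-⅚ + r + r²))
Y = -13895/131 (Y = (6*(-31 + 10)/(-5 + 6*10 + 6*10²))*(-140) + (-500 - 1*(-367)) = (6*(-21)/(-5 + 60 + 6*100))*(-140) + (-500 + 367) = (6*(-21)/(-5 + 60 + 600))*(-140) - 133 = (6*(-21)/655)*(-140) - 133 = (6*(1/655)*(-21))*(-140) - 133 = -126/655*(-140) - 133 = 3528/131 - 133 = -13895/131 ≈ -106.07)
1/Y = 1/(-13895/131) = -131/13895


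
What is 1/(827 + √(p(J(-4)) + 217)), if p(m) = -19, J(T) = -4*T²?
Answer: 827/683731 - 3*√22/683731 ≈ 0.0011890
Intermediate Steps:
1/(827 + √(p(J(-4)) + 217)) = 1/(827 + √(-19 + 217)) = 1/(827 + √198) = 1/(827 + 3*√22)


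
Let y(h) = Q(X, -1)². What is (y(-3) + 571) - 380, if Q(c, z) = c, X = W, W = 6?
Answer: 227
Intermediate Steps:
X = 6
y(h) = 36 (y(h) = 6² = 36)
(y(-3) + 571) - 380 = (36 + 571) - 380 = 607 - 380 = 227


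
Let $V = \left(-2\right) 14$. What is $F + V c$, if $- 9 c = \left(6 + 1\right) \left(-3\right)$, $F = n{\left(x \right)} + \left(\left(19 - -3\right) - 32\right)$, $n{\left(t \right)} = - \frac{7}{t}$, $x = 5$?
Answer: $- \frac{1151}{15} \approx -76.733$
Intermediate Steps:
$V = -28$
$F = - \frac{57}{5}$ ($F = - \frac{7}{5} + \left(\left(19 - -3\right) - 32\right) = \left(-7\right) \frac{1}{5} + \left(\left(19 + 3\right) - 32\right) = - \frac{7}{5} + \left(22 - 32\right) = - \frac{7}{5} - 10 = - \frac{57}{5} \approx -11.4$)
$c = \frac{7}{3}$ ($c = - \frac{\left(6 + 1\right) \left(-3\right)}{9} = - \frac{7 \left(-3\right)}{9} = \left(- \frac{1}{9}\right) \left(-21\right) = \frac{7}{3} \approx 2.3333$)
$F + V c = - \frac{57}{5} - \frac{196}{3} = - \frac{1151}{15}$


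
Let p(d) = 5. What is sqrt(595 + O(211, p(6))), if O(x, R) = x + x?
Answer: 3*sqrt(113) ≈ 31.890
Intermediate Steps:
O(x, R) = 2*x
sqrt(595 + O(211, p(6))) = sqrt(595 + 2*211) = sqrt(595 + 422) = sqrt(1017) = 3*sqrt(113)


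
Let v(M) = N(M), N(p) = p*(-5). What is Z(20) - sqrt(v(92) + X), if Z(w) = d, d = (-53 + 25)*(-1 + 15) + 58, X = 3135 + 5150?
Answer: -334 - 5*sqrt(313) ≈ -422.46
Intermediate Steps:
N(p) = -5*p
v(M) = -5*M
X = 8285
d = -334 (d = -28*14 + 58 = -392 + 58 = -334)
Z(w) = -334
Z(20) - sqrt(v(92) + X) = -334 - sqrt(-5*92 + 8285) = -334 - sqrt(-460 + 8285) = -334 - sqrt(7825) = -334 - 5*sqrt(313)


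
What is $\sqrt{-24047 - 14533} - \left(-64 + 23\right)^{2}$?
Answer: $-1681 + 2 i \sqrt{9645} \approx -1681.0 + 196.42 i$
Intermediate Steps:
$\sqrt{-24047 - 14533} - \left(-64 + 23\right)^{2} = \sqrt{-38580} - \left(-41\right)^{2} = 2 i \sqrt{9645} - 1681 = -1681 + 2 i \sqrt{9645}$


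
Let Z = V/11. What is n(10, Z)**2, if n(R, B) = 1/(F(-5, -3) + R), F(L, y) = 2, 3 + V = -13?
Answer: 1/144 ≈ 0.0069444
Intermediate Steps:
V = -16 (V = -3 - 13 = -16)
Z = -16/11 ≈ -1.4545
n(R, B) = 1/(2 + R)
n(10, Z)**2 = (1/(2 + 10))**2 = (1/12)**2 = 1/144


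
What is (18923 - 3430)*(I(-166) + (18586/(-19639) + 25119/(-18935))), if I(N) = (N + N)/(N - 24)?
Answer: -57535127534683/7065424835 ≈ -8143.2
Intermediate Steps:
I(N) = 2*N/(-24 + N) (I(N) = (2*N)/(-24 + N) = 2*N/(-24 + N))
(18923 - 3430)*(I(-166) + (18586/(-19639) + 25119/(-18935))) = (18923 - 3430)*(2*(-166)/(-24 - 166) + (18586/(-19639) + 25119/(-18935))) = 15493*(2*(-166)/(-190) + (18586*(-1/19639) + 25119*(-1/18935))) = 15493*(2*(-166)*(-1/190) + (-18586/19639 - 25119/18935)) = 15493*(166/95 - 845237951/371864465) = 15493*(-3713620831/7065424835) = -57535127534683/7065424835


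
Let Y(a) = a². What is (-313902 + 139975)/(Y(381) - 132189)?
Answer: -173927/12972 ≈ -13.408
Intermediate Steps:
(-313902 + 139975)/(Y(381) - 132189) = (-313902 + 139975)/(381² - 132189) = -173927/(145161 - 132189) = -173927/12972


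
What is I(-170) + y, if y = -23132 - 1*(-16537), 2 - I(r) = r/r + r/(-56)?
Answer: -184717/28 ≈ -6597.0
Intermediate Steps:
I(r) = 1 + r/56 (I(r) = 2 - (r/r + r/(-56)) = 2 - (1 + r*(-1/56)) = 2 - (1 - r/56) = 2 + (-1 + r/56) = 1 + r/56)
y = -6595 (y = -23132 + 16537 = -6595)
I(-170) + y = (1 + (1/56)*(-170)) - 6595 = (1 - 85/28) - 6595 = -57/28 - 6595 = -184717/28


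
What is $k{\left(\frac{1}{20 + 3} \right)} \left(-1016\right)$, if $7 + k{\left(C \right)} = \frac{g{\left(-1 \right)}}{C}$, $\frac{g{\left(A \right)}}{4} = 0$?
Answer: $7112$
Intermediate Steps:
$g{\left(A \right)} = 0$ ($g{\left(A \right)} = 4 \cdot 0 = 0$)
$k{\left(C \right)} = -7$ ($k{\left(C \right)} = -7 + \frac{0}{C} = -7 + 0 = -7$)
$k{\left(\frac{1}{20 + 3} \right)} \left(-1016\right) = \left(-7\right) \left(-1016\right) = 7112$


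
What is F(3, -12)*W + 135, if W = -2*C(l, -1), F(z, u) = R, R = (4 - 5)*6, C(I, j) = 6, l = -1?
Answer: 207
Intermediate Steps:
R = -6 (R = -1*6 = -6)
F(z, u) = -6
W = -12 (W = -2*6 = -12)
F(3, -12)*W + 135 = -6*(-12) + 135 = 72 + 135 = 207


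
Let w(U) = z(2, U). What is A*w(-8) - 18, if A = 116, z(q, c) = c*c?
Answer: 7406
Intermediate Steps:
z(q, c) = c²
w(U) = U²
A*w(-8) - 18 = 116*(-8)² - 18 = 116*64 - 18 = 7424 - 18 = 7406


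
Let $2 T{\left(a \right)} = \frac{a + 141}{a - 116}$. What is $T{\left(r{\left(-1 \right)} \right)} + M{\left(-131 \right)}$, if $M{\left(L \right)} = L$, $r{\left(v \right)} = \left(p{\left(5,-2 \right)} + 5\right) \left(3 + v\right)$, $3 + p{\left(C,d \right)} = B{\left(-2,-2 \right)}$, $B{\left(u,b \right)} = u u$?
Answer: $- \frac{27401}{208} \approx -131.74$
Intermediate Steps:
$B{\left(u,b \right)} = u^{2}$
$p{\left(C,d \right)} = 1$ ($p{\left(C,d \right)} = -3 + \left(-2\right)^{2} = -3 + 4 = 1$)
$r{\left(v \right)} = 18 + 6 v$ ($r{\left(v \right)} = \left(1 + 5\right) \left(3 + v\right) = 6 \left(3 + v\right) = 18 + 6 v$)
$T{\left(a \right)} = \frac{141 + a}{2 \left(-116 + a\right)}$ ($T{\left(a \right)} = \frac{\left(a + 141\right) \frac{1}{a - 116}}{2} = \frac{\left(141 + a\right) \frac{1}{-116 + a}}{2} = \frac{\frac{1}{-116 + a} \left(141 + a\right)}{2} = \frac{141 + a}{2 \left(-116 + a\right)}$)
$T{\left(r{\left(-1 \right)} \right)} + M{\left(-131 \right)} = \frac{141 + \left(18 + 6 \left(-1\right)\right)}{2 \left(-116 + \left(18 + 6 \left(-1\right)\right)\right)} - 131 = \frac{141 + \left(18 - 6\right)}{2 \left(-116 + \left(18 - 6\right)\right)} - 131 = \frac{141 + 12}{2 \left(-116 + 12\right)} - 131 = \frac{1}{2} \frac{1}{-104} \cdot 153 - 131 = \frac{1}{2} \left(- \frac{1}{104}\right) 153 - 131 = - \frac{153}{208} - 131 = - \frac{27401}{208}$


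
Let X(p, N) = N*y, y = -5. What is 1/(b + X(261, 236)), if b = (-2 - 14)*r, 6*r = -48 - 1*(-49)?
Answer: -3/3548 ≈ -0.00084555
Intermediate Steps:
r = 1/6 (r = (-48 - 1*(-49))/6 = (-48 + 49)/6 = (1/6)*1 = 1/6 ≈ 0.16667)
b = -8/3 (b = (-2 - 14)*(1/6) = -16*1/6 = -8/3 ≈ -2.6667)
X(p, N) = -5*N (X(p, N) = N*(-5) = -5*N)
1/(b + X(261, 236)) = 1/(-8/3 - 5*236) = 1/(-8/3 - 1180) = 1/(-3548/3) = -3/3548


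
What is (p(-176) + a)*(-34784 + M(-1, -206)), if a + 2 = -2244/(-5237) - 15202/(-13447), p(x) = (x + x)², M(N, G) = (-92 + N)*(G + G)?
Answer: 30818567982685440/70421939 ≈ 4.3763e+8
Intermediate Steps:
M(N, G) = 2*G*(-92 + N) (M(N, G) = (-92 + N)*(2*G) = 2*G*(-92 + N))
p(x) = 4*x² (p(x) = (2*x)² = 4*x²)
a = -31055936/70421939 (a = -2 + (-2244/(-5237) - 15202/(-13447)) = -2 + (-2244*(-1/5237) - 15202*(-1/13447)) = -2 + (2244/5237 + 15202/13447) = -2 + 109787942/70421939 = -31055936/70421939 ≈ -0.44100)
(p(-176) + a)*(-34784 + M(-1, -206)) = (4*(-176)² - 31055936/70421939)*(-34784 + 2*(-206)*(-92 - 1)) = (4*30976 - 31055936/70421939)*(-34784 + 2*(-206)*(-93)) = (123904 - 31055936/70421939)*(-34784 + 38316) = (8725528873920/70421939)*3532 = 30818567982685440/70421939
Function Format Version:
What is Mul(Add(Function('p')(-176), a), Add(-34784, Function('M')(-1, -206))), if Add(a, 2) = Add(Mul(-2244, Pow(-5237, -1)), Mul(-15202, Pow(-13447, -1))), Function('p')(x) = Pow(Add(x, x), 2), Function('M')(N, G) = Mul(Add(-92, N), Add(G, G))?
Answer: Rational(30818567982685440, 70421939) ≈ 4.3763e+8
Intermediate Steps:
Function('M')(N, G) = Mul(2, G, Add(-92, N)) (Function('M')(N, G) = Mul(Add(-92, N), Mul(2, G)) = Mul(2, G, Add(-92, N)))
Function('p')(x) = Mul(4, Pow(x, 2)) (Function('p')(x) = Pow(Mul(2, x), 2) = Mul(4, Pow(x, 2)))
a = Rational(-31055936, 70421939) (a = Add(-2, Add(Mul(-2244, Pow(-5237, -1)), Mul(-15202, Pow(-13447, -1)))) = Add(-2, Add(Mul(-2244, Rational(-1, 5237)), Mul(-15202, Rational(-1, 13447)))) = Add(-2, Add(Rational(2244, 5237), Rational(15202, 13447))) = Add(-2, Rational(109787942, 70421939)) = Rational(-31055936, 70421939) ≈ -0.44100)
Mul(Add(Function('p')(-176), a), Add(-34784, Function('M')(-1, -206))) = Mul(Add(Mul(4, Pow(-176, 2)), Rational(-31055936, 70421939)), Add(-34784, Mul(2, -206, Add(-92, -1)))) = Mul(Add(Mul(4, 30976), Rational(-31055936, 70421939)), Add(-34784, Mul(2, -206, -93))) = Mul(Add(123904, Rational(-31055936, 70421939)), Add(-34784, 38316)) = Mul(Rational(8725528873920, 70421939), 3532) = Rational(30818567982685440, 70421939)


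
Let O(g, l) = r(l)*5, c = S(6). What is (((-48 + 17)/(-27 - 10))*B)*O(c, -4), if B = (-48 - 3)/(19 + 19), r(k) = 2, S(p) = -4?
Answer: -7905/703 ≈ -11.245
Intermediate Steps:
c = -4
O(g, l) = 10 (O(g, l) = 2*5 = 10)
B = -51/38 ≈ -1.3421
(((-48 + 17)/(-27 - 10))*B)*O(c, -4) = (((-48 + 17)/(-27 - 10))*(-51/38))*10 = (-31/(-37)*(-51/38))*10 = (-31*(-1/37)*(-51/38))*10 = ((31/37)*(-51/38))*10 = -1581/1406*10 = -7905/703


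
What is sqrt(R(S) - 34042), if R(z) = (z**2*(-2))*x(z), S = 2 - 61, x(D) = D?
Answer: 2*sqrt(94179) ≈ 613.77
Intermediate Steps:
S = -59
R(z) = -2*z**3 (R(z) = (z**2*(-2))*z = (-2*z**2)*z = -2*z**3)
sqrt(R(S) - 34042) = sqrt(-2*(-59)**3 - 34042) = sqrt(-2*(-205379) - 34042) = sqrt(410758 - 34042) = sqrt(376716) = 2*sqrt(94179)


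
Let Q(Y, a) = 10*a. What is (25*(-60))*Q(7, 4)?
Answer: -60000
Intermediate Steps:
(25*(-60))*Q(7, 4) = (25*(-60))*(10*4) = -1500*40 = -60000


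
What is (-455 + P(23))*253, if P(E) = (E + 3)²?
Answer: 55913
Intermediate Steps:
P(E) = (3 + E)²
(-455 + P(23))*253 = (-455 + (3 + 23)²)*253 = (-455 + 26²)*253 = (-455 + 676)*253 = 221*253 = 55913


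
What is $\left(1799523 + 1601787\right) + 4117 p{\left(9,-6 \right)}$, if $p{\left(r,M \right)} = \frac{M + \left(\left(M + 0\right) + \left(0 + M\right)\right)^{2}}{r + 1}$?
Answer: $\frac{17290623}{5} \approx 3.4581 \cdot 10^{6}$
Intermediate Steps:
$p{\left(r,M \right)} = \frac{M + 4 M^{2}}{1 + r}$ ($p{\left(r,M \right)} = \frac{M + \left(M + M\right)^{2}}{1 + r} = \frac{M + \left(2 M\right)^{2}}{1 + r} = \frac{M + 4 M^{2}}{1 + r}$)
$\left(1799523 + 1601787\right) + 4117 p{\left(9,-6 \right)} = \left(1799523 + 1601787\right) + 4117 \left(- \frac{6 \left(1 + 4 \left(-6\right)\right)}{1 + 9}\right) = 3401310 + 4117 \left(- \frac{6 \left(1 - 24\right)}{10}\right) = 3401310 + 4117 \left(\left(-6\right) \frac{1}{10} \left(-23\right)\right) = 3401310 + 4117 \cdot \frac{69}{5} = 3401310 + \frac{284073}{5} = \frac{17290623}{5}$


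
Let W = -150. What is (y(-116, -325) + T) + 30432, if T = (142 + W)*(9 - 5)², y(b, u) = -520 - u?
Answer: 30109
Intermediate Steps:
T = -128 (T = (142 - 150)*(9 - 5)² = -8*4² = -8*16 = -128)
(y(-116, -325) + T) + 30432 = ((-520 - 1*(-325)) - 128) + 30432 = ((-520 + 325) - 128) + 30432 = (-195 - 128) + 30432 = -323 + 30432 = 30109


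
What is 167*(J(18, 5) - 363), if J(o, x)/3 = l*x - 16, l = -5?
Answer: -81162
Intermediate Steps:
J(o, x) = -48 - 15*x (J(o, x) = 3*(-5*x - 16) = 3*(-16 - 5*x) = -48 - 15*x)
167*(J(18, 5) - 363) = 167*((-48 - 15*5) - 363) = 167*((-48 - 75) - 363) = 167*(-123 - 363) = 167*(-486) = -81162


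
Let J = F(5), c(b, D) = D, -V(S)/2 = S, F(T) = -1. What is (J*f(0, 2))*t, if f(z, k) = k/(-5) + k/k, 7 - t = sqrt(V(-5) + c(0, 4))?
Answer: -21/5 + 3*sqrt(14)/5 ≈ -1.9550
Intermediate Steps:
V(S) = -2*S
J = -1
t = 7 - sqrt(14) (t = 7 - sqrt(-2*(-5) + 4) = 7 - sqrt(10 + 4) = 7 - sqrt(14) ≈ 3.2583)
f(z, k) = 1 - k/5 (f(z, k) = k*(-1/5) + 1 = -k/5 + 1 = 1 - k/5)
(J*f(0, 2))*t = (-(1 - 1/5*2))*(7 - sqrt(14)) = (-(1 - 2/5))*(7 - sqrt(14)) = (-1*3/5)*(7 - sqrt(14)) = -3*(7 - sqrt(14))/5 = -21/5 + 3*sqrt(14)/5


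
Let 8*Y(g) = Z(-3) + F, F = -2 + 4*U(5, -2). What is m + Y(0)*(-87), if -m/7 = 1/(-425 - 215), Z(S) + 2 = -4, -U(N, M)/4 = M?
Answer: -167033/640 ≈ -260.99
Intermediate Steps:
U(N, M) = -4*M
Z(S) = -6 (Z(S) = -2 - 4 = -6)
F = 30 (F = -2 + 4*(-4*(-2)) = -2 + 4*8 = -2 + 32 = 30)
m = 7/640 (m = -7/(-425 - 215) = -7/(-640) = -7*(-1/640) = 7/640 ≈ 0.010937)
Y(g) = 3 (Y(g) = (-6 + 30)/8 = (⅛)*24 = 3)
m + Y(0)*(-87) = 7/640 + 3*(-87) = 7/640 - 261 = -167033/640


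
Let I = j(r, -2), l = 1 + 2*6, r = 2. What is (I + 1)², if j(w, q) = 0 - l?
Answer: 144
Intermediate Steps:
l = 13 (l = 1 + 12 = 13)
j(w, q) = -13 (j(w, q) = 0 - 1*13 = 0 - 13 = -13)
I = -13
(I + 1)² = (-13 + 1)² = (-12)² = 144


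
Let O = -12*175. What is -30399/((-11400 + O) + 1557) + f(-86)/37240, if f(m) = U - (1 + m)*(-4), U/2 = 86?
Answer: 6726502/2647365 ≈ 2.5408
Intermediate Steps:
U = 172 (U = 2*86 = 172)
O = -2100
f(m) = 176 + 4*m (f(m) = 172 - (1 + m)*(-4) = 172 - (-4 - 4*m) = 172 + (4 + 4*m) = 176 + 4*m)
-30399/((-11400 + O) + 1557) + f(-86)/37240 = -30399/((-11400 - 2100) + 1557) + (176 + 4*(-86))/37240 = -30399/(-13500 + 1557) + (176 - 344)*(1/37240) = -30399/(-11943) - 168*1/37240 = -30399*(-1/11943) - 3/665 = 10133/3981 - 3/665 = 6726502/2647365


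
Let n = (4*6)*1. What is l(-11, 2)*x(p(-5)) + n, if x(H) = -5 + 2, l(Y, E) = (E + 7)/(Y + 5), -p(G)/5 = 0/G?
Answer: 57/2 ≈ 28.500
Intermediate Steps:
p(G) = 0 (p(G) = -0/G = -5*0 = 0)
l(Y, E) = (7 + E)/(5 + Y)
n = 24 (n = 24*1 = 24)
x(H) = -3
l(-11, 2)*x(p(-5)) + n = ((7 + 2)/(5 - 11))*(-3) + 24 = (9/(-6))*(-3) + 24 = -1/6*9*(-3) + 24 = -3/2*(-3) + 24 = 9/2 + 24 = 57/2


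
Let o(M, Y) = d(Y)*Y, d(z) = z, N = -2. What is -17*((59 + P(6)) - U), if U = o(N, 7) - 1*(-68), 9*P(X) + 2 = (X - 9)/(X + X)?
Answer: 3961/4 ≈ 990.25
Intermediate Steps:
P(X) = -2/9 + (-9 + X)/(18*X) (P(X) = -2/9 + ((X - 9)/(X + X))/9 = -2/9 + ((-9 + X)/((2*X)))/9 = -2/9 + ((-9 + X)*(1/(2*X)))/9 = -2/9 + ((-9 + X)/(2*X))/9 = -2/9 + (-9 + X)/(18*X))
o(M, Y) = Y² (o(M, Y) = Y*Y = Y²)
U = 117 (U = 7² - 1*(-68) = 49 + 68 = 117)
-17*((59 + P(6)) - U) = -17*((59 + (⅙)*(-3 - 1*6)/6) - 1*117) = -17*((59 + (⅙)*(⅙)*(-3 - 6)) - 117) = -17*((59 + (⅙)*(⅙)*(-9)) - 117) = -17*((59 - ¼) - 117) = -17*(235/4 - 117) = -17*(-233/4) = 3961/4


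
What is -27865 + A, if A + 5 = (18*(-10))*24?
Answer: -32190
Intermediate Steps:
A = -4325 (A = -5 + (18*(-10))*24 = -5 - 180*24 = -5 - 4320 = -4325)
-27865 + A = -27865 - 4325 = -32190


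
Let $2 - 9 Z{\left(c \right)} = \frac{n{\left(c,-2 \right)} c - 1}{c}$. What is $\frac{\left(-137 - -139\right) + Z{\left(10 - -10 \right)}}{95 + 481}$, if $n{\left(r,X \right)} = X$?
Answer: $\frac{49}{11520} \approx 0.0042535$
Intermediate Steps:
$Z{\left(c \right)} = \frac{2}{9} - \frac{-1 - 2 c}{9 c}$ ($Z{\left(c \right)} = \frac{2}{9} - \frac{\left(- 2 c - 1\right) \frac{1}{c}}{9} = \frac{2}{9} - \frac{\left(-1 - 2 c\right) \frac{1}{c}}{9} = \frac{2}{9} - \frac{\frac{1}{c} \left(-1 - 2 c\right)}{9} = \frac{2}{9} - \frac{-1 - 2 c}{9 c}$)
$\frac{\left(-137 - -139\right) + Z{\left(10 - -10 \right)}}{95 + 481} = \frac{\left(-137 - -139\right) + \frac{1 + 4 \left(10 - -10\right)}{9 \left(10 - -10\right)}}{95 + 481} = \frac{\left(-137 + 139\right) + \frac{1 + 4 \left(10 + 10\right)}{9 \left(10 + 10\right)}}{576} = \left(2 + \frac{1 + 4 \cdot 20}{9 \cdot 20}\right) \frac{1}{576} = \left(2 + \frac{1}{9} \cdot \frac{1}{20} \left(1 + 80\right)\right) \frac{1}{576} = \left(2 + \frac{1}{9} \cdot \frac{1}{20} \cdot 81\right) \frac{1}{576} = \left(2 + \frac{9}{20}\right) \frac{1}{576} = \frac{49}{20} \cdot \frac{1}{576} = \frac{49}{11520}$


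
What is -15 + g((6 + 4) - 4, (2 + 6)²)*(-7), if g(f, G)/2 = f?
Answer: -99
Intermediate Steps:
g(f, G) = 2*f
-15 + g((6 + 4) - 4, (2 + 6)²)*(-7) = -15 + (2*((6 + 4) - 4))*(-7) = -15 + (2*(10 - 4))*(-7) = -15 + (2*6)*(-7) = -15 + 12*(-7) = -15 - 84 = -99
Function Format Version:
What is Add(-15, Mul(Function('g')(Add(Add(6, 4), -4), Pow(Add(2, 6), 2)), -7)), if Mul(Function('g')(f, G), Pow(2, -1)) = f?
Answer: -99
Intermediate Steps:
Function('g')(f, G) = Mul(2, f)
Add(-15, Mul(Function('g')(Add(Add(6, 4), -4), Pow(Add(2, 6), 2)), -7)) = Add(-15, Mul(Mul(2, Add(Add(6, 4), -4)), -7)) = Add(-15, Mul(Mul(2, Add(10, -4)), -7)) = Add(-15, Mul(Mul(2, 6), -7)) = Add(-15, Mul(12, -7)) = Add(-15, -84) = -99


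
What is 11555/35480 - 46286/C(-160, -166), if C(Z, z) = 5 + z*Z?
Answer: -267053741/188505240 ≈ -1.4167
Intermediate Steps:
C(Z, z) = 5 + Z*z
11555/35480 - 46286/C(-160, -166) = 11555/35480 - 46286/(5 - 160*(-166)) = 11555*(1/35480) - 46286/(5 + 26560) = 2311/7096 - 46286/26565 = -267053741/188505240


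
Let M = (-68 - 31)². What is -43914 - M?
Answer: -53715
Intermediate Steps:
M = 9801 (M = (-99)² = 9801)
-43914 - M = -43914 - 1*9801 = -43914 - 9801 = -53715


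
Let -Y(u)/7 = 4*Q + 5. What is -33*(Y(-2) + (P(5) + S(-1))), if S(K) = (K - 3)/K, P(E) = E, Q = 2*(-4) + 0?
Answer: -6534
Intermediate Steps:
Q = -8 (Q = -8 + 0 = -8)
S(K) = (-3 + K)/K
Y(u) = 189 (Y(u) = -7*(4*(-8) + 5) = -7*(-32 + 5) = -7*(-27) = 189)
-33*(Y(-2) + (P(5) + S(-1))) = -33*(189 + (5 + (-3 - 1)/(-1))) = -33*(189 + (5 - 1*(-4))) = -33*(189 + (5 + 4)) = -33*(189 + 9) = -33*198 = -6534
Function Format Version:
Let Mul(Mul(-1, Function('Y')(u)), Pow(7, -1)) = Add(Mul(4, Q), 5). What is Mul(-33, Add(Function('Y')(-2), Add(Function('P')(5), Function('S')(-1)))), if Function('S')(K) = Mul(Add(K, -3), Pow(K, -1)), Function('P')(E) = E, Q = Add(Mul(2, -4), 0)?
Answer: -6534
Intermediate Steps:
Q = -8 (Q = Add(-8, 0) = -8)
Function('S')(K) = Mul(Pow(K, -1), Add(-3, K)) (Function('S')(K) = Mul(Add(-3, K), Pow(K, -1)) = Mul(Pow(K, -1), Add(-3, K)))
Function('Y')(u) = 189 (Function('Y')(u) = Mul(-7, Add(Mul(4, -8), 5)) = Mul(-7, Add(-32, 5)) = Mul(-7, -27) = 189)
Mul(-33, Add(Function('Y')(-2), Add(Function('P')(5), Function('S')(-1)))) = Mul(-33, Add(189, Add(5, Mul(Pow(-1, -1), Add(-3, -1))))) = Mul(-33, Add(189, Add(5, Mul(-1, -4)))) = Mul(-33, Add(189, Add(5, 4))) = Mul(-33, Add(189, 9)) = Mul(-33, 198) = -6534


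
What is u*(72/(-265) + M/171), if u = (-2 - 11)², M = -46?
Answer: -4140838/45315 ≈ -91.379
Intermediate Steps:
u = 169 (u = (-13)² = 169)
u*(72/(-265) + M/171) = 169*(72/(-265) - 46/171) = 169*(72*(-1/265) - 46*1/171) = 169*(-72/265 - 46/171) = 169*(-24502/45315) = -4140838/45315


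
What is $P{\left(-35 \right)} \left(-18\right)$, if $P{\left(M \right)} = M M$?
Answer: $-22050$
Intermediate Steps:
$P{\left(M \right)} = M^{2}$
$P{\left(-35 \right)} \left(-18\right) = \left(-35\right)^{2} \left(-18\right) = 1225 \left(-18\right) = -22050$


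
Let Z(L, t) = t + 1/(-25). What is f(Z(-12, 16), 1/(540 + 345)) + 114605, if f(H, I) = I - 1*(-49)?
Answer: 101468791/885 ≈ 1.1465e+5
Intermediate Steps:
Z(L, t) = -1/25 + t (Z(L, t) = t - 1/25 = -1/25 + t)
f(H, I) = 49 + I (f(H, I) = I + 49 = 49 + I)
f(Z(-12, 16), 1/(540 + 345)) + 114605 = (49 + 1/(540 + 345)) + 114605 = (49 + 1/885) + 114605 = 43366/885 + 114605 = 101468791/885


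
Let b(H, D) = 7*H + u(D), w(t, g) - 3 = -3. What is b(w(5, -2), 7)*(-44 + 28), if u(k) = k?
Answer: -112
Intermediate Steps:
w(t, g) = 0 (w(t, g) = 3 - 3 = 0)
b(H, D) = D + 7*H (b(H, D) = 7*H + D = D + 7*H)
b(w(5, -2), 7)*(-44 + 28) = (7 + 7*0)*(-44 + 28) = (7 + 0)*(-16) = 7*(-16) = -112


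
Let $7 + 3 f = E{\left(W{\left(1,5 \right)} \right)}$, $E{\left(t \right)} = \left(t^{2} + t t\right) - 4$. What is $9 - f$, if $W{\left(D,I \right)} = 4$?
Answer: $2$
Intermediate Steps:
$E{\left(t \right)} = -4 + 2 t^{2}$ ($E{\left(t \right)} = \left(t^{2} + t^{2}\right) - 4 = 2 t^{2} - 4 = -4 + 2 t^{2}$)
$f = 7$ ($f = - \frac{7}{3} + \frac{-4 + 2 \cdot 4^{2}}{3} = - \frac{7}{3} + \frac{-4 + 2 \cdot 16}{3} = - \frac{7}{3} + \frac{-4 + 32}{3} = - \frac{7}{3} + \frac{1}{3} \cdot 28 = - \frac{7}{3} + \frac{28}{3} = 7$)
$9 - f = 9 - 7 = 2$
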